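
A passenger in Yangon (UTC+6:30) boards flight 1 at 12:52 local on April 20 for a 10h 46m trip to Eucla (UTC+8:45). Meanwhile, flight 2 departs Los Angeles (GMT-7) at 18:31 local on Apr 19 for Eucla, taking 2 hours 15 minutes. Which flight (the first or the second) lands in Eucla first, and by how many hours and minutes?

Flight 1 in UTC: 12:52 − 6:30 = 06:22 on Apr 20.
+10 hours 46 minutes → arrive 17:08 UTC on Apr 20.
Flight 2 in UTC: 18:31 + 7:00 = 01:31 on Apr 20.
+2 hours 15 minutes → arrive 03:46 UTC on Apr 20.
Flight 2 lands earlier by 13 hours 22 minutes.

the second, by 13 hours 22 minutes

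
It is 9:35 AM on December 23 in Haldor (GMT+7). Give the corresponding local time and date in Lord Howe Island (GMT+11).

1:35 PM on Dec 23

Lord Howe Island is 4:00 ahead of Haldor.
Shift by the zone difference: 9:35 AM + 4:00 = 1:35 PM on Dec 23 in Lord Howe Island.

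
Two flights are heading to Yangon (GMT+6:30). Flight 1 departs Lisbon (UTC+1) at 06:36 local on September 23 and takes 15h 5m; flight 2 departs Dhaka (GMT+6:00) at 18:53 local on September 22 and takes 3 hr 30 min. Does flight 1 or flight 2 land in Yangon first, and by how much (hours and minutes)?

Flight 1 in UTC: 06:36 − 1:00 = 05:36 on Sep 23.
+15 hours 5 minutes → arrive 20:41 UTC on Sep 23.
Flight 2 in UTC: 18:53 − 6:00 = 12:53 on Sep 22.
+3 hours 30 minutes → arrive 16:23 UTC on Sep 22.
Flight 2 lands earlier by 28 hours 18 minutes.

the second, by 28 hours 18 minutes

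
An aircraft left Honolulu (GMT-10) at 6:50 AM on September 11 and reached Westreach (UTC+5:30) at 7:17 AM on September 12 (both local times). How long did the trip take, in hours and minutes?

Departure in UTC: 6:50 AM + 10:00 = 4:50 PM on Sep 11.
Arrival in UTC: 7:17 AM − 5:30 = 1:47 AM on Sep 12.
Elapsed = 1:47 AM − 4:50 PM (+1 day) = 8 hours 57 minutes.

8 hours 57 minutes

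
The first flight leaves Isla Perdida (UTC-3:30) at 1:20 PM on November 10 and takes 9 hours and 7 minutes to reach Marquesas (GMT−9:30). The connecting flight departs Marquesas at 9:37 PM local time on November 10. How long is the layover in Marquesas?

5 hours 10 minutes

Convert departure to UTC: 1:20 PM + 3:30 = 4:50 PM UTC on Nov 10.
Add 9 hours 7 minutes flight time → 1:57 AM UTC (Nov 11).
Marquesas is UTC−9:30, so local arrival = 1:57 AM − 9:30 = 4:27 PM on Nov 10.
Layover = 9:37 PM − 4:27 PM = 5 hours 10 minutes.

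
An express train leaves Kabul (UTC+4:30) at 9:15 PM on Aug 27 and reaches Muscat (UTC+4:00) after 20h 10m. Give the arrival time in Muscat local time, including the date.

4:55 PM on Aug 28

Convert departure to UTC: 9:15 PM − 4:30 = 4:45 PM UTC on Aug 27.
Add 20 hours and 10 minutes travel time → 12:55 PM UTC (Aug 28).
Muscat is UTC+4:00, so local arrival = 12:55 PM + 4:00 = 4:55 PM on Aug 28.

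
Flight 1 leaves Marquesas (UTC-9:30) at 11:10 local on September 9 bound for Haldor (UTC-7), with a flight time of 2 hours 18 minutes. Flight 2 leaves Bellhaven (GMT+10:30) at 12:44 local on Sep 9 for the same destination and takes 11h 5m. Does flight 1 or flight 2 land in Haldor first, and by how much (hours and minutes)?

the second, by 9 hours 39 minutes

Flight 1 in UTC: 11:10 + 9:30 = 20:40 on Sep 9.
+2 hours 18 minutes → arrive 22:58 UTC on Sep 9.
Flight 2 in UTC: 12:44 − 10:30 = 02:14 on Sep 9.
+11 hours and 5 minutes → arrive 13:19 UTC on Sep 9.
Flight 2 lands earlier by 9 hours 39 minutes.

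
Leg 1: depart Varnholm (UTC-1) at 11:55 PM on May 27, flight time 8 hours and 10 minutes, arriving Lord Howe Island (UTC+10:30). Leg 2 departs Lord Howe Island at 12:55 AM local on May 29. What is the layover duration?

5 hours 20 minutes

Convert departure to UTC: 11:55 PM + 1:00 = 12:55 AM UTC on May 28.
Add 8 hours 10 minutes flight time → 9:05 AM UTC.
Lord Howe Island is UTC+10:30, so local arrival = 9:05 AM + 10:30 = 7:35 PM on May 28.
Layover = 12:55 AM − 7:35 PM (+1 day) = 5 hours 20 minutes.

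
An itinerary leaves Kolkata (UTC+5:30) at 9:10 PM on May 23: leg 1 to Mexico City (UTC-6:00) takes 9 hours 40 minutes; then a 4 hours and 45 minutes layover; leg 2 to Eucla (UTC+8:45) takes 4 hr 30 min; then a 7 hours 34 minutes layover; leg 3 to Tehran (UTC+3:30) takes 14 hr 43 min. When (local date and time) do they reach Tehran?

12:22 PM on May 25

Convert departure to UTC: 9:10 PM − 5:30 = 3:40 PM UTC on May 23.
Add 9 hours and 40 minutes leg 1 → 1:20 AM UTC (May 24).
Add 4 hours and 45 minutes layover in Mexico City → 6:05 AM UTC.
Add 4 hours 30 minutes leg 2 → 10:35 AM UTC.
Add 7 hours 34 minutes layover in Eucla → 6:09 PM UTC.
Add 14 hours 43 minutes leg 3 → 8:52 AM UTC (May 25).
Tehran is UTC+3:30, so local arrival = 8:52 AM + 3:30 = 12:22 PM on May 25.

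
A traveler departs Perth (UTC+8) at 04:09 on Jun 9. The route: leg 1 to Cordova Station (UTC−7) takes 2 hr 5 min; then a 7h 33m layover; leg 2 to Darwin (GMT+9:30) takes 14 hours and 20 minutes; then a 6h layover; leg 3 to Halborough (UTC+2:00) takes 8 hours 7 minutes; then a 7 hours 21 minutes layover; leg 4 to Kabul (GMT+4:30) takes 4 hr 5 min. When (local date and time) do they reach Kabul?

Convert departure to UTC: 04:09 − 8:00 = 20:09 UTC on Jun 8.
Add 2 hours 5 minutes leg 1 → 22:14 UTC.
Add 7 hours and 33 minutes layover in Cordova Station → 05:47 UTC (Jun 9).
Add 14 hours 20 minutes leg 2 → 20:07 UTC.
Add 6 hours layover in Darwin → 02:07 UTC (Jun 10).
Add 8 hours 7 minutes leg 3 → 10:14 UTC.
Add 7 hours and 21 minutes layover in Halborough → 17:35 UTC.
Add 4 hours and 5 minutes leg 4 → 21:40 UTC.
Kabul is UTC+4:30, so local arrival = 21:40 + 4:30 = 02:10 on Jun 11.

02:10 on Jun 11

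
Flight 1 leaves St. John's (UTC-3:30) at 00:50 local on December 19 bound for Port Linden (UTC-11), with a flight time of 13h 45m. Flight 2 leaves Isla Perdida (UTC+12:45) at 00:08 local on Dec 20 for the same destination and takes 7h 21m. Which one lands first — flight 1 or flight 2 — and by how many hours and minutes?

the first, by 39 minutes

Flight 1 in UTC: 00:50 + 3:30 = 04:20 on Dec 19.
+13 hours and 45 minutes → arrive 18:05 UTC on Dec 19.
Flight 2 in UTC: 00:08 − 12:45 = 11:23 on Dec 19.
+7 hours and 21 minutes → arrive 18:44 UTC on Dec 19.
Flight 1 lands earlier by 39 minutes.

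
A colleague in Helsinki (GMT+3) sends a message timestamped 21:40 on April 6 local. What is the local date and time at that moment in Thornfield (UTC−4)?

In UTC: 21:40 − 3:00 = 18:40 on Apr 6.
Thornfield is UTC−4:00: 18:40 − 4:00 = 14:40 on Apr 6.

14:40 on Apr 6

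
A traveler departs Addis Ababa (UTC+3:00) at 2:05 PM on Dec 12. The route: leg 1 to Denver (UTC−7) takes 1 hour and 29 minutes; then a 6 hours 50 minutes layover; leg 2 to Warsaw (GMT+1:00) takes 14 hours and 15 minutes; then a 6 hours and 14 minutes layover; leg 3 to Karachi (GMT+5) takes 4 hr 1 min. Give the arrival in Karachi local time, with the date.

12:54 AM on Dec 14

Convert departure to UTC: 2:05 PM − 3:00 = 11:05 AM UTC on Dec 12.
Add 1 hour and 29 minutes leg 1 → 12:34 PM UTC.
Add 6 hours and 50 minutes layover in Denver → 7:24 PM UTC.
Add 14 hours and 15 minutes leg 2 → 9:39 AM UTC (Dec 13).
Add 6 hours 14 minutes layover in Warsaw → 3:53 PM UTC.
Add 4 hours 1 minute leg 3 → 7:54 PM UTC.
Karachi is UTC+5:00, so local arrival = 7:54 PM + 5:00 = 12:54 AM on Dec 14.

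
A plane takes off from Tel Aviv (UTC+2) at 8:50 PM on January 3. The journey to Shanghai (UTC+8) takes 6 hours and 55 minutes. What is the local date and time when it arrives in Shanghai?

9:45 AM on January 4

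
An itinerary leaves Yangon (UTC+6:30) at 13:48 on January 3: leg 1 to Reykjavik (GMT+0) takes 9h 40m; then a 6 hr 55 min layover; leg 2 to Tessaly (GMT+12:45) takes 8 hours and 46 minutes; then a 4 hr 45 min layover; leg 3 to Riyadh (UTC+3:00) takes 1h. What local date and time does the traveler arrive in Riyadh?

Convert departure to UTC: 13:48 − 6:30 = 07:18 UTC on Jan 3.
Add 9 hours and 40 minutes leg 1 → 16:58 UTC.
Add 6 hours 55 minutes layover in Reykjavik → 23:53 UTC.
Add 8 hours and 46 minutes leg 2 → 08:39 UTC (Jan 4).
Add 4 hours and 45 minutes layover in Tessaly → 13:24 UTC.
Add 1 hour leg 3 → 14:24 UTC.
Riyadh is UTC+3:00, so local arrival = 14:24 + 3:00 = 17:24 on Jan 4.

17:24 on January 4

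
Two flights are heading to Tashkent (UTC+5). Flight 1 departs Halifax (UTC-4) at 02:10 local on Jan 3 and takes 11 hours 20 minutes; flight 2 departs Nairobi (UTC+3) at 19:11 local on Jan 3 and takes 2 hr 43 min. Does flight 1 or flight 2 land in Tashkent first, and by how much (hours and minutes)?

the first, by 1 hour 24 minutes

Flight 1 in UTC: 02:10 + 4:00 = 06:10 on Jan 3.
+11 hours and 20 minutes → arrive 17:30 UTC on Jan 3.
Flight 2 in UTC: 19:11 − 3:00 = 16:11 on Jan 3.
+2 hours and 43 minutes → arrive 18:54 UTC on Jan 3.
Flight 1 lands earlier by 1 hour 24 minutes.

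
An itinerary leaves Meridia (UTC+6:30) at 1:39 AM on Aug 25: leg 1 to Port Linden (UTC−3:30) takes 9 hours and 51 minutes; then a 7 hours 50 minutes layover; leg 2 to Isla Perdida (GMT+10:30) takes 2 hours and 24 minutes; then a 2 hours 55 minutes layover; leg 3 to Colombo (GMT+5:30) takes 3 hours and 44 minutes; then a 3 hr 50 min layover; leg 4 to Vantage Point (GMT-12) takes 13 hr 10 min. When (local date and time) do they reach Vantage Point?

2:53 AM on August 26

Convert departure to UTC: 1:39 AM − 6:30 = 7:09 PM UTC on Aug 24.
Add 9 hours 51 minutes leg 1 → 5:00 AM UTC (Aug 25).
Add 7 hours and 50 minutes layover in Port Linden → 12:50 PM UTC.
Add 2 hours and 24 minutes leg 2 → 3:14 PM UTC.
Add 2 hours 55 minutes layover in Isla Perdida → 6:09 PM UTC.
Add 3 hours 44 minutes leg 3 → 9:53 PM UTC.
Add 3 hours 50 minutes layover in Colombo → 1:43 AM UTC (Aug 26).
Add 13 hours and 10 minutes leg 4 → 2:53 PM UTC.
Vantage Point is UTC−12:00, so local arrival = 2:53 PM − 12:00 = 2:53 AM on Aug 26.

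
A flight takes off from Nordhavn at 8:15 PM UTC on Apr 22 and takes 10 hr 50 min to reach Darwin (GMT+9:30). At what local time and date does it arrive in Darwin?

4:35 PM on April 23

Departure is given in UTC: 8:15 PM on Apr 22.
Add 10 hours 50 minutes → 7:05 AM UTC (Apr 23).
Darwin is UTC+9:30: 7:05 AM + 9:30 = 4:35 PM on Apr 23.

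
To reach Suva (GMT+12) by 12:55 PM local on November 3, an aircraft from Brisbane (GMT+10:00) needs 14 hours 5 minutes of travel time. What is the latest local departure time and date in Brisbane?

Target arrival in UTC: 12:55 PM − 12:00 = 12:55 AM on Nov 3.
Subtract 14 hours and 5 minutes → departure 10:50 AM UTC on Nov 2.
Brisbane is UTC+10:00: 10:50 AM + 10:00 = 8:50 PM on Nov 2.

8:50 PM on November 2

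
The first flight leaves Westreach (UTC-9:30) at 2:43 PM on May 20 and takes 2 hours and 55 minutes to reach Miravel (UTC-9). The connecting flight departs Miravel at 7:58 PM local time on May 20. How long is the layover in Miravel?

Convert departure to UTC: 2:43 PM + 9:30 = 12:13 AM UTC on May 21.
Add 2 hours 55 minutes flight time → 3:08 AM UTC.
Miravel is UTC−9:00, so local arrival = 3:08 AM − 9:00 = 6:08 PM on May 20.
Layover = 7:58 PM − 6:08 PM = 1 hour 50 minutes.

1 hour 50 minutes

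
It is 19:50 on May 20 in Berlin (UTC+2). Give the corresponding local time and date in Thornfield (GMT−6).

11:50 on May 20

Thornfield is 8:00 behind Berlin.
Shift by the zone difference: 19:50 − 8:00 = 11:50 on May 20 in Thornfield.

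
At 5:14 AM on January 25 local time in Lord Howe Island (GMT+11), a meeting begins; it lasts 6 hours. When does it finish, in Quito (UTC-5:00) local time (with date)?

Convert start to UTC: 5:14 AM − 11:00 = 6:14 PM UTC on Jan 24.
Add 6 hours duration → 12:14 AM UTC (Jan 25).
Quito is UTC−5:00, so local end time = 12:14 AM − 5:00 = 7:14 PM on Jan 24.

7:14 PM on January 24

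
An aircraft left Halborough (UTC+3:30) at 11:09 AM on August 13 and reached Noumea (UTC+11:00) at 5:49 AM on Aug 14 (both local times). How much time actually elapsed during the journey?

Noumea is 7:30 ahead of Halborough.
Clock-face elapsed time (ignoring zones) is 18 hours 40 minutes.
Actual elapsed = 18 hours 40 minutes − 7:30 = 11 hours 10 minutes.

11 hours 10 minutes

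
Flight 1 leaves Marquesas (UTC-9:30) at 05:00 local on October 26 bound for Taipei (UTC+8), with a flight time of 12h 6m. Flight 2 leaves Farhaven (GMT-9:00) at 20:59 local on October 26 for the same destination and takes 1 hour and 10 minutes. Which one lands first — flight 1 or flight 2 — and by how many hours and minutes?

Flight 1 in UTC: 05:00 + 9:30 = 14:30 on Oct 26.
+12 hours and 6 minutes → arrive 02:36 UTC on Oct 27.
Flight 2 in UTC: 20:59 + 9:00 = 05:59 on Oct 27.
+1 hour 10 minutes → arrive 07:09 UTC on Oct 27.
Flight 1 lands earlier by 4 hours 33 minutes.

the first, by 4 hours 33 minutes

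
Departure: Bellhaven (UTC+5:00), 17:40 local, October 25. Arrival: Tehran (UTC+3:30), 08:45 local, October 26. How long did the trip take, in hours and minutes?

Tehran is 1:30 behind Bellhaven.
Clock-face elapsed time (ignoring zones) is 15 hours 5 minutes.
Actual elapsed = 15 hours 5 minutes + 1:30 = 16 hours 35 minutes.

16 hours 35 minutes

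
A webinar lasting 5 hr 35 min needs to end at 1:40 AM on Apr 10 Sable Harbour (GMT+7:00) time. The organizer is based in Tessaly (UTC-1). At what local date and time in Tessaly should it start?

12:05 PM on April 9

Target end time in UTC: 1:40 AM − 7:00 = 6:40 PM on Apr 9.
Subtract 5 hours 35 minutes → start 1:05 PM UTC on Apr 9.
Tessaly is UTC−1:00: 1:05 PM − 1:00 = 12:05 PM on Apr 9.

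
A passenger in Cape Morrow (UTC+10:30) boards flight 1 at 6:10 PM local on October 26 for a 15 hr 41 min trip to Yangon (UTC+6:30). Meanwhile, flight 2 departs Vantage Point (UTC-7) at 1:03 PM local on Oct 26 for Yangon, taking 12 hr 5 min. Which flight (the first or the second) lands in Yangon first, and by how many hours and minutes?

the first, by 8 hours 47 minutes

Flight 1 in UTC: 6:10 PM − 10:30 = 7:40 AM on Oct 26.
+15 hours and 41 minutes → arrive 11:21 PM UTC on Oct 26.
Flight 2 in UTC: 1:03 PM + 7:00 = 8:03 PM on Oct 26.
+12 hours and 5 minutes → arrive 8:08 AM UTC on Oct 27.
Flight 1 lands earlier by 8 hours 47 minutes.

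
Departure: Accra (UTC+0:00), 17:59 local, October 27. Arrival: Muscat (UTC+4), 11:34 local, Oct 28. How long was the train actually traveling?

Departure is already UTC: 17:59 on Oct 27.
Arrival in UTC: 11:34 − 4:00 = 07:34 on Oct 28.
Elapsed = 07:34 − 17:59 (+1 day) = 13 hours 35 minutes.

13 hours 35 minutes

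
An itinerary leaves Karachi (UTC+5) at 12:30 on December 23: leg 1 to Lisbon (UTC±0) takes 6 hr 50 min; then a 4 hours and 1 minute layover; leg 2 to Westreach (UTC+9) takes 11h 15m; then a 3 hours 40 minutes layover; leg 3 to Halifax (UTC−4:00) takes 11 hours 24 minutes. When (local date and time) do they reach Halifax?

16:40 on Dec 24

Convert departure to UTC: 12:30 − 5:00 = 07:30 UTC on Dec 23.
Add 6 hours 50 minutes leg 1 → 14:20 UTC.
Add 4 hours 1 minute layover in Lisbon → 18:21 UTC.
Add 11 hours 15 minutes leg 2 → 05:36 UTC (Dec 24).
Add 3 hours and 40 minutes layover in Westreach → 09:16 UTC.
Add 11 hours and 24 minutes leg 3 → 20:40 UTC.
Halifax is UTC−4:00, so local arrival = 20:40 − 4:00 = 16:40 on Dec 24.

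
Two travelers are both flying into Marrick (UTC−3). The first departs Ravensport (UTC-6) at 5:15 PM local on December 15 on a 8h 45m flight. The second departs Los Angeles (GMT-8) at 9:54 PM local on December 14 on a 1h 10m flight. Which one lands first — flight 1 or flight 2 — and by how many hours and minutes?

the second, by 24 hours 56 minutes

Flight 1 in UTC: 5:15 PM + 6:00 = 11:15 PM on Dec 15.
+8 hours and 45 minutes → arrive 8:00 AM UTC on Dec 16.
Flight 2 in UTC: 9:54 PM + 8:00 = 5:54 AM on Dec 15.
+1 hour 10 minutes → arrive 7:04 AM UTC on Dec 15.
Flight 2 lands earlier by 24 hours 56 minutes.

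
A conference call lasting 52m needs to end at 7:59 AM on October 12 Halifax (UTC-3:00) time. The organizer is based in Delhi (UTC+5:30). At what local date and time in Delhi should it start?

Target end time in UTC: 7:59 AM + 3:00 = 10:59 AM on Oct 12.
Subtract 52 minutes → start 10:07 AM UTC on Oct 12.
Delhi is UTC+5:30: 10:07 AM + 5:30 = 3:37 PM on Oct 12.

3:37 PM on October 12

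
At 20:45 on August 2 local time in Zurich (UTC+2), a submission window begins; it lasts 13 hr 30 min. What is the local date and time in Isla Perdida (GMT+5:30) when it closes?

Convert start to UTC: 20:45 − 2:00 = 18:45 UTC on Aug 2.
Add 13 hours and 30 minutes duration → 08:15 UTC (Aug 3).
Isla Perdida is UTC+5:30, so local end time = 08:15 + 5:30 = 13:45 on Aug 3.

13:45 on August 3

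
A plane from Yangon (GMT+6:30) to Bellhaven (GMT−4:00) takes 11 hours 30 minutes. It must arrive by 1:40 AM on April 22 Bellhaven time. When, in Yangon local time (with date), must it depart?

Target arrival in UTC: 1:40 AM + 4:00 = 5:40 AM on Apr 22.
Subtract 11 hours 30 minutes → departure 6:10 PM UTC on Apr 21.
Yangon is UTC+6:30: 6:10 PM + 6:30 = 12:40 AM on Apr 22.

12:40 AM on April 22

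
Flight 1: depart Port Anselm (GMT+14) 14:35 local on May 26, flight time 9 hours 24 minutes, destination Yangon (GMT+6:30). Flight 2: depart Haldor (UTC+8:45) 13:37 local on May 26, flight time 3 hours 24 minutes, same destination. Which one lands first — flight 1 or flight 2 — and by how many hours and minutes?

Flight 1 in UTC: 14:35 − 14:00 = 00:35 on May 26.
+9 hours and 24 minutes → arrive 09:59 UTC on May 26.
Flight 2 in UTC: 13:37 − 8:45 = 04:52 on May 26.
+3 hours and 24 minutes → arrive 08:16 UTC on May 26.
Flight 2 lands earlier by 1 hour 43 minutes.

the second, by 1 hour 43 minutes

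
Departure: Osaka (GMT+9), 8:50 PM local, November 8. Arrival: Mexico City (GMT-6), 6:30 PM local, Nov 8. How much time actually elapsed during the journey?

12 hours 40 minutes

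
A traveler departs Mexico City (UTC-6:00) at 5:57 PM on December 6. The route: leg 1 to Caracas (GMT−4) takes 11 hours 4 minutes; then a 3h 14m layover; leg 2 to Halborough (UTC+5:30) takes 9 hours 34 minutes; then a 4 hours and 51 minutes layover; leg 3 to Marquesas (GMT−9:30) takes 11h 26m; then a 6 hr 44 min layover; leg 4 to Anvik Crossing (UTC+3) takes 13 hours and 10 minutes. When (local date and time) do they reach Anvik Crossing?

Convert departure to UTC: 5:57 PM + 6:00 = 11:57 PM UTC on Dec 6.
Add 11 hours 4 minutes leg 1 → 11:01 AM UTC (Dec 7).
Add 3 hours 14 minutes layover in Caracas → 2:15 PM UTC.
Add 9 hours and 34 minutes leg 2 → 11:49 PM UTC.
Add 4 hours 51 minutes layover in Halborough → 4:40 AM UTC (Dec 8).
Add 11 hours and 26 minutes leg 3 → 4:06 PM UTC.
Add 6 hours 44 minutes layover in Marquesas → 10:50 PM UTC.
Add 13 hours and 10 minutes leg 4 → 12:00 PM UTC (Dec 9).
Anvik Crossing is UTC+3:00, so local arrival = 12:00 PM + 3:00 = 3:00 PM on Dec 9.

3:00 PM on December 9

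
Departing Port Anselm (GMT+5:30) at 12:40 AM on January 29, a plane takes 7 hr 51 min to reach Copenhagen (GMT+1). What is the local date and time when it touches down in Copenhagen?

Convert departure to UTC: 12:40 AM − 5:30 = 7:10 PM UTC on Jan 28.
Add 7 hours and 51 minutes travel time → 3:01 AM UTC (Jan 29).
Copenhagen is UTC+1:00, so local arrival = 3:01 AM + 1:00 = 4:01 AM on Jan 29.

4:01 AM on Jan 29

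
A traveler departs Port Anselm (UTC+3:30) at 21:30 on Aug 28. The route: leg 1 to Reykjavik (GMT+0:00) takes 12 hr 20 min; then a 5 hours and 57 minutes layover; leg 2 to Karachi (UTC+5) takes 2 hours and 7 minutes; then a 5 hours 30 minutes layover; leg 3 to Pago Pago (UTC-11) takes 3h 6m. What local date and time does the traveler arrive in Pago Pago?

Convert departure to UTC: 21:30 − 3:30 = 18:00 UTC on Aug 28.
Add 12 hours 20 minutes leg 1 → 06:20 UTC (Aug 29).
Add 5 hours 57 minutes layover in Reykjavik → 12:17 UTC.
Add 2 hours 7 minutes leg 2 → 14:24 UTC.
Add 5 hours 30 minutes layover in Karachi → 19:54 UTC.
Add 3 hours and 6 minutes leg 3 → 23:00 UTC.
Pago Pago is UTC−11:00, so local arrival = 23:00 − 11:00 = 12:00 on Aug 29.

12:00 on Aug 29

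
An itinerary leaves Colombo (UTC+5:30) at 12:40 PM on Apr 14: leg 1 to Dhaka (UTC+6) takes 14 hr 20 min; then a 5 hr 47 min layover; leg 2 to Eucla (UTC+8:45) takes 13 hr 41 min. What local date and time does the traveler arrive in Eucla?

Convert departure to UTC: 12:40 PM − 5:30 = 7:10 AM UTC on Apr 14.
Add 14 hours and 20 minutes leg 1 → 9:30 PM UTC.
Add 5 hours and 47 minutes layover in Dhaka → 3:17 AM UTC (Apr 15).
Add 13 hours and 41 minutes leg 2 → 4:58 PM UTC.
Eucla is UTC+8:45, so local arrival = 4:58 PM + 8:45 = 1:43 AM on Apr 16.

1:43 AM on April 16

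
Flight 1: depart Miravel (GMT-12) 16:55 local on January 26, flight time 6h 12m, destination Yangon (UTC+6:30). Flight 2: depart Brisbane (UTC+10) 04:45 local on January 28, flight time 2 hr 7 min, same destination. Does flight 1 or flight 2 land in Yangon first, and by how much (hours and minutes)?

Flight 1 in UTC: 16:55 + 12:00 = 04:55 on Jan 27.
+6 hours 12 minutes → arrive 11:07 UTC on Jan 27.
Flight 2 in UTC: 04:45 − 10:00 = 18:45 on Jan 27.
+2 hours 7 minutes → arrive 20:52 UTC on Jan 27.
Flight 1 lands earlier by 9 hours 45 minutes.

the first, by 9 hours 45 minutes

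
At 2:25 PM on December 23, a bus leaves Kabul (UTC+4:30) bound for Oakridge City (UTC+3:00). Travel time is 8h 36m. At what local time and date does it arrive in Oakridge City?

9:31 PM on December 23

Oakridge City is 1:30 behind Kabul.
After 8 hours 36 minutes it is 11:01 PM in Kabul.
Shift by the zone difference: 11:01 PM − 1:30 = 9:31 PM on Dec 23 in Oakridge City.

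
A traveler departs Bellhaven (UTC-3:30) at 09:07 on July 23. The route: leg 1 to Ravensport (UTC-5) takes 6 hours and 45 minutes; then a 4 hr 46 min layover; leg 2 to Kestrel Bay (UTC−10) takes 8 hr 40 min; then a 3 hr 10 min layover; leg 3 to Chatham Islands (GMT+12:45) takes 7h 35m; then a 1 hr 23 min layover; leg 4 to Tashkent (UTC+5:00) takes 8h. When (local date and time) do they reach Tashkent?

09:56 on Jul 25

Convert departure to UTC: 09:07 + 3:30 = 12:37 UTC on Jul 23.
Add 6 hours and 45 minutes leg 1 → 19:22 UTC.
Add 4 hours 46 minutes layover in Ravensport → 00:08 UTC (Jul 24).
Add 8 hours and 40 minutes leg 2 → 08:48 UTC.
Add 3 hours and 10 minutes layover in Kestrel Bay → 11:58 UTC.
Add 7 hours 35 minutes leg 3 → 19:33 UTC.
Add 1 hour and 23 minutes layover in Chatham Islands → 20:56 UTC.
Add 8 hours leg 4 → 04:56 UTC (Jul 25).
Tashkent is UTC+5:00, so local arrival = 04:56 + 5:00 = 09:56 on Jul 25.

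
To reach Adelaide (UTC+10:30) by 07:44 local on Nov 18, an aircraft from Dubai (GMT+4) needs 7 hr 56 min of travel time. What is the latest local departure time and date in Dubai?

Target arrival in UTC: 07:44 − 10:30 = 21:14 on Nov 17.
Subtract 7 hours and 56 minutes → departure 13:18 UTC on Nov 17.
Dubai is UTC+4:00: 13:18 + 4:00 = 17:18 on Nov 17.

17:18 on November 17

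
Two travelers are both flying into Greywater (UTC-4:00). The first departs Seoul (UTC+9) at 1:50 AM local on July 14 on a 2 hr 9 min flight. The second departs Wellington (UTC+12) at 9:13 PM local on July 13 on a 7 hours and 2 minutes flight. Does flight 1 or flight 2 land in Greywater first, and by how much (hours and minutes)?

Flight 1 in UTC: 1:50 AM − 9:00 = 4:50 PM on Jul 13.
+2 hours 9 minutes → arrive 6:59 PM UTC on Jul 13.
Flight 2 in UTC: 9:13 PM − 12:00 = 9:13 AM on Jul 13.
+7 hours 2 minutes → arrive 4:15 PM UTC on Jul 13.
Flight 2 lands earlier by 2 hours 44 minutes.

the second, by 2 hours 44 minutes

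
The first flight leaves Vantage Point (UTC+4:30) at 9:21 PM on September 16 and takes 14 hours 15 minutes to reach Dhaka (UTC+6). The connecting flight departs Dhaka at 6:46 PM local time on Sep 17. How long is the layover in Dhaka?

Convert departure to UTC: 9:21 PM − 4:30 = 4:51 PM UTC on Sep 16.
Add 14 hours and 15 minutes flight time → 7:06 AM UTC (Sep 17).
Dhaka is UTC+6:00, so local arrival = 7:06 AM + 6:00 = 1:06 PM on Sep 17.
Layover = 6:46 PM − 1:06 PM = 5 hours 40 minutes.

5 hours 40 minutes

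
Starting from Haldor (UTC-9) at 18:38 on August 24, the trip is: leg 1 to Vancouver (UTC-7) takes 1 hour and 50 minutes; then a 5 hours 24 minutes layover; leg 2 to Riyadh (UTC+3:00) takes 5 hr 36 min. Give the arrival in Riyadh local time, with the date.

Convert departure to UTC: 18:38 + 9:00 = 03:38 UTC on Aug 25.
Add 1 hour and 50 minutes leg 1 → 05:28 UTC.
Add 5 hours 24 minutes layover in Vancouver → 10:52 UTC.
Add 5 hours and 36 minutes leg 2 → 16:28 UTC.
Riyadh is UTC+3:00, so local arrival = 16:28 + 3:00 = 19:28 on Aug 25.

19:28 on August 25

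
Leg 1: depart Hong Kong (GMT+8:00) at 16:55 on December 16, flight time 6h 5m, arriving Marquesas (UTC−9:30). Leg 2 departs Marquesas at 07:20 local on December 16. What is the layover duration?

1 hour 50 minutes

Convert departure to UTC: 16:55 − 8:00 = 08:55 UTC on Dec 16.
Add 6 hours and 5 minutes flight time → 15:00 UTC.
Marquesas is UTC−9:30, so local arrival = 15:00 − 9:30 = 05:30 on Dec 16.
Layover = 07:20 − 05:30 = 1 hour 50 minutes.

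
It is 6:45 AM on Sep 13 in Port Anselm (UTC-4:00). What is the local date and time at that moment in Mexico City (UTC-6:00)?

In UTC: 6:45 AM + 4:00 = 10:45 AM on Sep 13.
Mexico City is UTC−6:00: 10:45 AM − 6:00 = 4:45 AM on Sep 13.

4:45 AM on Sep 13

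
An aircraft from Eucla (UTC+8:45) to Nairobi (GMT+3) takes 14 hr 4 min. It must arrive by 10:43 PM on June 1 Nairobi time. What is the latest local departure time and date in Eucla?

Target arrival in UTC: 10:43 PM − 3:00 = 7:43 PM on Jun 1.
Subtract 14 hours 4 minutes → departure 5:39 AM UTC on Jun 1.
Eucla is UTC+8:45: 5:39 AM + 8:45 = 2:24 PM on Jun 1.

2:24 PM on Jun 1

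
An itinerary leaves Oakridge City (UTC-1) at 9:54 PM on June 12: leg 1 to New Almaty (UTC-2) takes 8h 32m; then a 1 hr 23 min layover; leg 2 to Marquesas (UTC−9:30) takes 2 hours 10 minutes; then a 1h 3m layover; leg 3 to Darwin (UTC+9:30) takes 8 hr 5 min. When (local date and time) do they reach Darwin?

5:37 AM on June 14

Convert departure to UTC: 9:54 PM + 1:00 = 10:54 PM UTC on Jun 12.
Add 8 hours 32 minutes leg 1 → 7:26 AM UTC (Jun 13).
Add 1 hour and 23 minutes layover in New Almaty → 8:49 AM UTC.
Add 2 hours and 10 minutes leg 2 → 10:59 AM UTC.
Add 1 hour 3 minutes layover in Marquesas → 12:02 PM UTC.
Add 8 hours and 5 minutes leg 3 → 8:07 PM UTC.
Darwin is UTC+9:30, so local arrival = 8:07 PM + 9:30 = 5:37 AM on Jun 14.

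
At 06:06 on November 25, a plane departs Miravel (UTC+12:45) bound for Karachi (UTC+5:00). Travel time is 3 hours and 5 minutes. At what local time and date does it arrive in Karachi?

01:26 on Nov 25

Convert departure to UTC: 06:06 − 12:45 = 17:21 UTC on Nov 24.
Add 3 hours 5 minutes travel time → 20:26 UTC.
Karachi is UTC+5:00, so local arrival = 20:26 + 5:00 = 01:26 on Nov 25.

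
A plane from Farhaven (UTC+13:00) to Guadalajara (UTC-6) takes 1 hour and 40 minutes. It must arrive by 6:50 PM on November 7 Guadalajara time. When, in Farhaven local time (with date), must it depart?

Target arrival in UTC: 6:50 PM + 6:00 = 12:50 AM on Nov 8.
Subtract 1 hour and 40 minutes → departure 11:10 PM UTC on Nov 7.
Farhaven is UTC+13:00: 11:10 PM + 13:00 = 12:10 PM on Nov 8.

12:10 PM on November 8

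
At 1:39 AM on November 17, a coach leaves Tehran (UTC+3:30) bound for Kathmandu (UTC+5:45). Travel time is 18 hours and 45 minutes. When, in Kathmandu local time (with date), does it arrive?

Convert departure to UTC: 1:39 AM − 3:30 = 10:09 PM UTC on Nov 16.
Add 18 hours 45 minutes travel time → 4:54 PM UTC (Nov 17).
Kathmandu is UTC+5:45, so local arrival = 4:54 PM + 5:45 = 10:39 PM on Nov 17.

10:39 PM on November 17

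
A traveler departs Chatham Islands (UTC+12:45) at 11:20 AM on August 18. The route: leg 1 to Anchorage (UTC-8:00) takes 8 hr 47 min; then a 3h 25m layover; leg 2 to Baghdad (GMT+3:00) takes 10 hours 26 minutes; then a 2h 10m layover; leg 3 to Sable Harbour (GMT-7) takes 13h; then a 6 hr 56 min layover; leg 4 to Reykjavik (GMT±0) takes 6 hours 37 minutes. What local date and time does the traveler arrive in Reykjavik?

Convert departure to UTC: 11:20 AM − 12:45 = 10:35 PM UTC on Aug 17.
Add 8 hours and 47 minutes leg 1 → 7:22 AM UTC (Aug 18).
Add 3 hours 25 minutes layover in Anchorage → 10:47 AM UTC.
Add 10 hours 26 minutes leg 2 → 9:13 PM UTC.
Add 2 hours 10 minutes layover in Baghdad → 11:23 PM UTC.
Add 13 hours leg 3 → 12:23 PM UTC (Aug 19).
Add 6 hours 56 minutes layover in Sable Harbour → 7:19 PM UTC.
Add 6 hours 37 minutes leg 4 → 1:56 AM UTC (Aug 20).
Reykjavik is UTC+0, so local arrival is the same: 1:56 AM on Aug 20.

1:56 AM on August 20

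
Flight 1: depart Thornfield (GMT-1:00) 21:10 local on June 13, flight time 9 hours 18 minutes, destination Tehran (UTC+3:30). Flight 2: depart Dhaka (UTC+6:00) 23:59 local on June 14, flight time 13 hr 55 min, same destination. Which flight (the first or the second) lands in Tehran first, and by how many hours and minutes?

Flight 1 in UTC: 21:10 + 1:00 = 22:10 on Jun 13.
+9 hours 18 minutes → arrive 07:28 UTC on Jun 14.
Flight 2 in UTC: 23:59 − 6:00 = 17:59 on Jun 14.
+13 hours 55 minutes → arrive 07:54 UTC on Jun 15.
Flight 1 lands earlier by 24 hours 26 minutes.

the first, by 24 hours 26 minutes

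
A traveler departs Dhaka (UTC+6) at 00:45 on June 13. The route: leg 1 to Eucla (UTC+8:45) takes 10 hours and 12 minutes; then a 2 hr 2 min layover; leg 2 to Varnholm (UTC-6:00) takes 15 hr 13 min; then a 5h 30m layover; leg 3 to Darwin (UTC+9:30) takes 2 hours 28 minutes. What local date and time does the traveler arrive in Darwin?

Convert departure to UTC: 00:45 − 6:00 = 18:45 UTC on Jun 12.
Add 10 hours and 12 minutes leg 1 → 04:57 UTC (Jun 13).
Add 2 hours and 2 minutes layover in Eucla → 06:59 UTC.
Add 15 hours and 13 minutes leg 2 → 22:12 UTC.
Add 5 hours 30 minutes layover in Varnholm → 03:42 UTC (Jun 14).
Add 2 hours 28 minutes leg 3 → 06:10 UTC.
Darwin is UTC+9:30, so local arrival = 06:10 + 9:30 = 15:40 on Jun 14.

15:40 on Jun 14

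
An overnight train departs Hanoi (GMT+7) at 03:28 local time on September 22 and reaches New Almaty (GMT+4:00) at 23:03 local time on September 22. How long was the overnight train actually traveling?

22 hours 35 minutes

Departure in UTC: 03:28 − 7:00 = 20:28 on Sep 21.
Arrival in UTC: 23:03 − 4:00 = 19:03 on Sep 22.
Elapsed = 19:03 − 20:28 (+1 day) = 22 hours 35 minutes.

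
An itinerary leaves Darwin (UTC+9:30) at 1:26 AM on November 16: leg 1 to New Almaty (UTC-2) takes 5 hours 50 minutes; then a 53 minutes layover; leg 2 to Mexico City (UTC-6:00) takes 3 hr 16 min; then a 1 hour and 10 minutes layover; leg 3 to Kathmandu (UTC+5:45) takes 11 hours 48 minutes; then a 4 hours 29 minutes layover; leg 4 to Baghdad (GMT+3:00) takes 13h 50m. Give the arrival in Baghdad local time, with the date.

Convert departure to UTC: 1:26 AM − 9:30 = 3:56 PM UTC on Nov 15.
Add 5 hours and 50 minutes leg 1 → 9:46 PM UTC.
Add 53 minutes layover in New Almaty → 10:39 PM UTC.
Add 3 hours 16 minutes leg 2 → 1:55 AM UTC (Nov 16).
Add 1 hour 10 minutes layover in Mexico City → 3:05 AM UTC.
Add 11 hours 48 minutes leg 3 → 2:53 PM UTC.
Add 4 hours and 29 minutes layover in Kathmandu → 7:22 PM UTC.
Add 13 hours and 50 minutes leg 4 → 9:12 AM UTC (Nov 17).
Baghdad is UTC+3:00, so local arrival = 9:12 AM + 3:00 = 12:12 PM on Nov 17.

12:12 PM on Nov 17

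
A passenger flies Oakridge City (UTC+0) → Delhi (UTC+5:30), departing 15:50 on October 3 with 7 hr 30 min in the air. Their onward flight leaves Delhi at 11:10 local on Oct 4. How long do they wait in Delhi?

Oakridge City is at UTC+0, so departure is already 15:50 UTC on Oct 3.
Add 7 hours 30 minutes flight time → 23:20 UTC.
Delhi is UTC+5:30, so local arrival = 23:20 + 5:30 = 04:50 on Oct 4.
Layover = 11:10 − 04:50 = 6 hours 20 minutes.

6 hours 20 minutes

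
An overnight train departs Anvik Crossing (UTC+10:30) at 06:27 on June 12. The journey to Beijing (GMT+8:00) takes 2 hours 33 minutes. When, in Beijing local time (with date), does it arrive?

06:30 on June 12

Convert departure to UTC: 06:27 − 10:30 = 19:57 UTC on Jun 11.
Add 2 hours and 33 minutes travel time → 22:30 UTC.
Beijing is UTC+8:00, so local arrival = 22:30 + 8:00 = 06:30 on Jun 12.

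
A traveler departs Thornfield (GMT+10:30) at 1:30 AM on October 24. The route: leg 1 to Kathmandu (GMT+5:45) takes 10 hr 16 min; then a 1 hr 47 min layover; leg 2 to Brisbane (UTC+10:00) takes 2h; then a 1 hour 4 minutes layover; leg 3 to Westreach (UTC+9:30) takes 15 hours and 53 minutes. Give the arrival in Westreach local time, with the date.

Convert departure to UTC: 1:30 AM − 10:30 = 3:00 PM UTC on Oct 23.
Add 10 hours and 16 minutes leg 1 → 1:16 AM UTC (Oct 24).
Add 1 hour and 47 minutes layover in Kathmandu → 3:03 AM UTC.
Add 2 hours leg 2 → 5:03 AM UTC.
Add 1 hour and 4 minutes layover in Brisbane → 6:07 AM UTC.
Add 15 hours 53 minutes leg 3 → 10:00 PM UTC.
Westreach is UTC+9:30, so local arrival = 10:00 PM + 9:30 = 7:30 AM on Oct 25.

7:30 AM on Oct 25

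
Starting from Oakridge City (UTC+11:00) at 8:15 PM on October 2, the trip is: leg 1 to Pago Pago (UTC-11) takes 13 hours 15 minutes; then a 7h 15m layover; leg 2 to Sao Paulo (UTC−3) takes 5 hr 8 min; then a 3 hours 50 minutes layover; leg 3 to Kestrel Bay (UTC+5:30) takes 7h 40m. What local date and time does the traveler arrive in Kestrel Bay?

3:53 AM on October 4

Convert departure to UTC: 8:15 PM − 11:00 = 9:15 AM UTC on Oct 2.
Add 13 hours 15 minutes leg 1 → 10:30 PM UTC.
Add 7 hours and 15 minutes layover in Pago Pago → 5:45 AM UTC (Oct 3).
Add 5 hours and 8 minutes leg 2 → 10:53 AM UTC.
Add 3 hours 50 minutes layover in Sao Paulo → 2:43 PM UTC.
Add 7 hours 40 minutes leg 3 → 10:23 PM UTC.
Kestrel Bay is UTC+5:30, so local arrival = 10:23 PM + 5:30 = 3:53 AM on Oct 4.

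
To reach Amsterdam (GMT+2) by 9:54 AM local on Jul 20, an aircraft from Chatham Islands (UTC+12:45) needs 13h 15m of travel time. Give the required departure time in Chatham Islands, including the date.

7:24 AM on July 20

Target arrival in UTC: 9:54 AM − 2:00 = 7:54 AM on Jul 20.
Subtract 13 hours and 15 minutes → departure 6:39 PM UTC on Jul 19.
Chatham Islands is UTC+12:45: 6:39 PM + 12:45 = 7:24 AM on Jul 20.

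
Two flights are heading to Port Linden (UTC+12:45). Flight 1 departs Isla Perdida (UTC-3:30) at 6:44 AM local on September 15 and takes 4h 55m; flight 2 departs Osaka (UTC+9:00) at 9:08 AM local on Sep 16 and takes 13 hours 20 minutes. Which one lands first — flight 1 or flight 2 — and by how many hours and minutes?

the first, by 22 hours 19 minutes

Flight 1 in UTC: 6:44 AM + 3:30 = 10:14 AM on Sep 15.
+4 hours and 55 minutes → arrive 3:09 PM UTC on Sep 15.
Flight 2 in UTC: 9:08 AM − 9:00 = 12:08 AM on Sep 16.
+13 hours 20 minutes → arrive 1:28 PM UTC on Sep 16.
Flight 1 lands earlier by 22 hours 19 minutes.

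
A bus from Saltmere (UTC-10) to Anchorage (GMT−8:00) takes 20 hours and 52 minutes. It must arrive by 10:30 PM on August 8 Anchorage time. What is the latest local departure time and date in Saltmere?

Target arrival in UTC: 10:30 PM + 8:00 = 6:30 AM on Aug 9.
Subtract 20 hours and 52 minutes → departure 9:38 AM UTC on Aug 8.
Saltmere is UTC−10:00: 9:38 AM − 10:00 = 11:38 PM on Aug 7.

11:38 PM on August 7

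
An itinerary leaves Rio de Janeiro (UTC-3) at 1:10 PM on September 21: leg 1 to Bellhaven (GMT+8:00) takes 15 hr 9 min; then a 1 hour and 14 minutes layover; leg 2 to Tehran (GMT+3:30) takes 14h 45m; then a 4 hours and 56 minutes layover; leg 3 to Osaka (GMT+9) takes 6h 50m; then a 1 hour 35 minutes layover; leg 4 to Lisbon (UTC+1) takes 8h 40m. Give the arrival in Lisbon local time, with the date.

10:19 PM on Sep 23

Convert departure to UTC: 1:10 PM + 3:00 = 4:10 PM UTC on Sep 21.
Add 15 hours 9 minutes leg 1 → 7:19 AM UTC (Sep 22).
Add 1 hour and 14 minutes layover in Bellhaven → 8:33 AM UTC.
Add 14 hours 45 minutes leg 2 → 11:18 PM UTC.
Add 4 hours 56 minutes layover in Tehran → 4:14 AM UTC (Sep 23).
Add 6 hours and 50 minutes leg 3 → 11:04 AM UTC.
Add 1 hour and 35 minutes layover in Osaka → 12:39 PM UTC.
Add 8 hours and 40 minutes leg 4 → 9:19 PM UTC.
Lisbon is UTC+1:00, so local arrival = 9:19 PM + 1:00 = 10:19 PM on Sep 23.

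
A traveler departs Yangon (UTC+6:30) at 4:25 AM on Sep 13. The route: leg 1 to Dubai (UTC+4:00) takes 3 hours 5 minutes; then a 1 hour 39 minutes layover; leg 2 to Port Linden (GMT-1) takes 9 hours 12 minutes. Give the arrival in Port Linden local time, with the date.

10:51 AM on September 13

Convert departure to UTC: 4:25 AM − 6:30 = 9:55 PM UTC on Sep 12.
Add 3 hours and 5 minutes leg 1 → 1:00 AM UTC (Sep 13).
Add 1 hour and 39 minutes layover in Dubai → 2:39 AM UTC.
Add 9 hours and 12 minutes leg 2 → 11:51 AM UTC.
Port Linden is UTC−1:00, so local arrival = 11:51 AM − 1:00 = 10:51 AM on Sep 13.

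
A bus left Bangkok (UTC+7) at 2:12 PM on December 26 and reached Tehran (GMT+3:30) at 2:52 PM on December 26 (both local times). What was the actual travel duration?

4 hours 10 minutes

Tehran is 3:30 behind Bangkok.
Clock-face elapsed time (ignoring zones) is 40 minutes.
Actual elapsed = 40 minutes + 3:30 = 4 hours 10 minutes.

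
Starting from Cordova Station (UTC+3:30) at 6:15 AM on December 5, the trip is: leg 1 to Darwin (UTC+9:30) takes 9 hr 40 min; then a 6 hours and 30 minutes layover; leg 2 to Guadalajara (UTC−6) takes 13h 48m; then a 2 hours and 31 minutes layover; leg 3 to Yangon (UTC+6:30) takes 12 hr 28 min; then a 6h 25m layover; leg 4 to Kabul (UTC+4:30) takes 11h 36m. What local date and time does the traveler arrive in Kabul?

10:13 PM on December 7

Convert departure to UTC: 6:15 AM − 3:30 = 2:45 AM UTC on Dec 5.
Add 9 hours 40 minutes leg 1 → 12:25 PM UTC.
Add 6 hours and 30 minutes layover in Darwin → 6:55 PM UTC.
Add 13 hours and 48 minutes leg 2 → 8:43 AM UTC (Dec 6).
Add 2 hours 31 minutes layover in Guadalajara → 11:14 AM UTC.
Add 12 hours and 28 minutes leg 3 → 11:42 PM UTC.
Add 6 hours 25 minutes layover in Yangon → 6:07 AM UTC (Dec 7).
Add 11 hours and 36 minutes leg 4 → 5:43 PM UTC.
Kabul is UTC+4:30, so local arrival = 5:43 PM + 4:30 = 10:13 PM on Dec 7.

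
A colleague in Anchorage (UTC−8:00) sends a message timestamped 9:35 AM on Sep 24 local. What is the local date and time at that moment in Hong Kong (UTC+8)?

1:35 AM on September 25

In UTC: 9:35 AM + 8:00 = 5:35 PM on Sep 24.
Hong Kong is UTC+8:00: 5:35 PM + 8:00 = 1:35 AM on Sep 25.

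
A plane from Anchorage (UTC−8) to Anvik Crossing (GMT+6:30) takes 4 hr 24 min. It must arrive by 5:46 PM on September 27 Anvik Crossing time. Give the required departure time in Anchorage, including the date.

10:52 PM on September 26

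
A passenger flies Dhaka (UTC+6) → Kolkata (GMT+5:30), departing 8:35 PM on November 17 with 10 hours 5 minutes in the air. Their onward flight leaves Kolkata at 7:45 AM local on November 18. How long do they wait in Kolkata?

1 hour 35 minutes

Convert departure to UTC: 8:35 PM − 6:00 = 2:35 PM UTC on Nov 17.
Add 10 hours 5 minutes flight time → 12:40 AM UTC (Nov 18).
Kolkata is UTC+5:30, so local arrival = 12:40 AM + 5:30 = 6:10 AM on Nov 18.
Layover = 7:45 AM − 6:10 AM = 1 hour 35 minutes.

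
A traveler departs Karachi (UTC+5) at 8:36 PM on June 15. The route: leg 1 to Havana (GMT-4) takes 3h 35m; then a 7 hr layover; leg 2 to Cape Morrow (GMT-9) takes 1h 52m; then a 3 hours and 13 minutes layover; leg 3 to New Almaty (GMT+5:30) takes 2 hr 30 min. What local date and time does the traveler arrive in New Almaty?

3:16 PM on June 16

Convert departure to UTC: 8:36 PM − 5:00 = 3:36 PM UTC on Jun 15.
Add 3 hours and 35 minutes leg 1 → 7:11 PM UTC.
Add 7 hours layover in Havana → 2:11 AM UTC (Jun 16).
Add 1 hour 52 minutes leg 2 → 4:03 AM UTC.
Add 3 hours and 13 minutes layover in Cape Morrow → 7:16 AM UTC.
Add 2 hours and 30 minutes leg 3 → 9:46 AM UTC.
New Almaty is UTC+5:30, so local arrival = 9:46 AM + 5:30 = 3:16 PM on Jun 16.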